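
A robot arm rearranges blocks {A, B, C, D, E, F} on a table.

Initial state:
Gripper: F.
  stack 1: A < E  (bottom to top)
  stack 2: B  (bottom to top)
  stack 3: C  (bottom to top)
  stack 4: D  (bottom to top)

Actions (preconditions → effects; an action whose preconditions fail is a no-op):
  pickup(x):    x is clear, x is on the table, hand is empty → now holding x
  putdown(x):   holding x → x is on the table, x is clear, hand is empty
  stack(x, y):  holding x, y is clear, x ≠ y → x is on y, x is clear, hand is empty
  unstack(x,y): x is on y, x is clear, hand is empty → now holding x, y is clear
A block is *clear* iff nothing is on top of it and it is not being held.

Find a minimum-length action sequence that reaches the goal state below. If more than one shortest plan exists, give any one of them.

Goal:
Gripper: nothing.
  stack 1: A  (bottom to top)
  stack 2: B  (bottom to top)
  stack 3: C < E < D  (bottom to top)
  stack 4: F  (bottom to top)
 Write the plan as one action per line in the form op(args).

step 1 (putdown(F)): towers=[A/E; B; C; D; F] holding=-
step 2 (unstack(E, A)): towers=[A; B; C; D; F] holding=E
step 3 (stack(E, C)): towers=[A; B; C/E; D; F] holding=-
step 4 (pickup(D)): towers=[A; B; C/E; F] holding=D
step 5 (stack(D, E)): towers=[A; B; C/E/D; F] holding=-
goal check: towers=[A; B; C/E/D; F] holding=- — reached (length 5, optimal by BFS)

putdown(F)
unstack(E, A)
stack(E, C)
pickup(D)
stack(D, E)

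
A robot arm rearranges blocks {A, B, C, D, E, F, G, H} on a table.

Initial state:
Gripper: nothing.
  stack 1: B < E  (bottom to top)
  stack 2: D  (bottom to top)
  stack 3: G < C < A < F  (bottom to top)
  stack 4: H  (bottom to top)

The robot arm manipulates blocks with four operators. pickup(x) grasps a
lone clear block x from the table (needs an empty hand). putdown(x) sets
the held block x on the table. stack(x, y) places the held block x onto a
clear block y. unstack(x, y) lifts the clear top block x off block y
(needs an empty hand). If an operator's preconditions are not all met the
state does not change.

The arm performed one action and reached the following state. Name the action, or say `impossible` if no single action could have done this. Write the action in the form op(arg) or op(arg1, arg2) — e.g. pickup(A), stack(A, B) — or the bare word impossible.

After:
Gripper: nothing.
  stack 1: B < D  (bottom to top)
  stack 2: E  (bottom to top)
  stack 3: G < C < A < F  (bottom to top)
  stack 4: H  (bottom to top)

impossible

target: towers=[B/D; E; G/C/A/F; H] holding=-
     unstack(E, B) → towers=[B; D; G/C/A/F; H] holding=E
         pickup(H) → towers=[B/E; D; G/C/A/F] holding=H
     unstack(F, A) → towers=[B/E; D; G/C/A; H] holding=F
         pickup(D) → towers=[B/E; G/C/A/F; H] holding=D
none of the 4 applicable actions match → impossible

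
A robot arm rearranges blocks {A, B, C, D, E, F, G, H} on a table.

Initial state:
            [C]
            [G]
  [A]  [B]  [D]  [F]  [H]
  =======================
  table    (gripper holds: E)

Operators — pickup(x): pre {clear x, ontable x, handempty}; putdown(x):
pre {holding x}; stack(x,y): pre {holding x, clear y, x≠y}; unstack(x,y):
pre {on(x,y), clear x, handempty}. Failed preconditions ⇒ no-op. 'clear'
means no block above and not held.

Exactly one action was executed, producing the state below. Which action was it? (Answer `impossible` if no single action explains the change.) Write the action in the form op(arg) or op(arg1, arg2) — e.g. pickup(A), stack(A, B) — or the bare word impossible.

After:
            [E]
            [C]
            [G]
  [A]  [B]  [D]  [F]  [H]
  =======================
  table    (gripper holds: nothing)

target: towers=[A; B; D/G/C/E; F; H] holding=-
        putdown(E) → towers=[A; B; D/G/C; E; F; H] holding=-
       stack(E, A) → towers=[A/E; B; D/G/C; F; H] holding=-
       stack(E, H) → towers=[A; B; D/G/C; F; H/E] holding=-
       stack(E, B) → towers=[A; B/E; D/G/C; F; H] holding=-
       stack(E, F) → towers=[A; B; D/G/C; F/E; H] holding=-
       stack(E, C) → towers=[A; B; D/G/C/E; F; H] holding=-  ← match

stack(E, C)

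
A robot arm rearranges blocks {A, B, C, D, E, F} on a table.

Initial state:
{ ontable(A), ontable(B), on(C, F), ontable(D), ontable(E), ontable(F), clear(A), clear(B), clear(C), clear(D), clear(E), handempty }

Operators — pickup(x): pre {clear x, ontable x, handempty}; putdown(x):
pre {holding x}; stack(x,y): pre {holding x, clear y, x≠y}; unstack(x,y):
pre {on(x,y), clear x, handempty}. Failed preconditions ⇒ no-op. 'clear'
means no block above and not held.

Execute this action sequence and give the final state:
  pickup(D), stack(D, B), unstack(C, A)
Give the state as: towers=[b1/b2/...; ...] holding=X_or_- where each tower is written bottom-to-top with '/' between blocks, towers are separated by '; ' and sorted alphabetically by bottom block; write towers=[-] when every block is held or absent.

step 1 (pickup(D)): towers=[A; B; E; F/C] holding=D
step 2 (stack(D, B)): towers=[A; B/D; E; F/C] holding=-
step 3 (unstack(C, A)) [no-op]: towers=[A; B/D; E; F/C] holding=-

towers=[A; B/D; E; F/C] holding=-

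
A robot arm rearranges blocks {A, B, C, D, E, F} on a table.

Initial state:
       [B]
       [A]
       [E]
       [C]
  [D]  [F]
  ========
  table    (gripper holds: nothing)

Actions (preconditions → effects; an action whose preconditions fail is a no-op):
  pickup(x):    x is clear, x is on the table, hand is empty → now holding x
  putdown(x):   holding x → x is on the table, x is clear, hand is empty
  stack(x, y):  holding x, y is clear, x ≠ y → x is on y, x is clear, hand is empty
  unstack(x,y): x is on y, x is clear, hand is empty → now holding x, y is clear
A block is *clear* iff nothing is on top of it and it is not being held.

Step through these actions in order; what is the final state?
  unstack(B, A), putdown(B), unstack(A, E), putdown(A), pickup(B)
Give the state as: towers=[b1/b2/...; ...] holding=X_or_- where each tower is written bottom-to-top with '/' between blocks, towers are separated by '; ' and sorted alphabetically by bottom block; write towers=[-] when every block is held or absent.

step 1 (unstack(B, A)): towers=[D; F/C/E/A] holding=B
step 2 (putdown(B)): towers=[B; D; F/C/E/A] holding=-
step 3 (unstack(A, E)): towers=[B; D; F/C/E] holding=A
step 4 (putdown(A)): towers=[A; B; D; F/C/E] holding=-
step 5 (pickup(B)): towers=[A; D; F/C/E] holding=B

towers=[A; D; F/C/E] holding=B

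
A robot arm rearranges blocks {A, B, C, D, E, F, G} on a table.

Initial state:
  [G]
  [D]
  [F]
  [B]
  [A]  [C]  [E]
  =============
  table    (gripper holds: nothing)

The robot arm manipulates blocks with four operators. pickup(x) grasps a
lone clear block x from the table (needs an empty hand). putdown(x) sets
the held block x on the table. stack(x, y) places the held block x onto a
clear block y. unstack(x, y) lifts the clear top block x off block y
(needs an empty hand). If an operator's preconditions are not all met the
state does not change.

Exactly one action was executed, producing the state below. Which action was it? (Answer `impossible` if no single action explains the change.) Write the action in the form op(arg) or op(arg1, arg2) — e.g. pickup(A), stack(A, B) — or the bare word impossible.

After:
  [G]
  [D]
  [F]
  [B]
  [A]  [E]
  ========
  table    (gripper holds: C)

pickup(C)

target: towers=[A/B/F/D/G; E] holding=C
     unstack(G, D) → towers=[A/B/F/D; C; E] holding=G
         pickup(E) → towers=[A/B/F/D/G; C] holding=E
         pickup(C) → towers=[A/B/F/D/G; E] holding=C  ← match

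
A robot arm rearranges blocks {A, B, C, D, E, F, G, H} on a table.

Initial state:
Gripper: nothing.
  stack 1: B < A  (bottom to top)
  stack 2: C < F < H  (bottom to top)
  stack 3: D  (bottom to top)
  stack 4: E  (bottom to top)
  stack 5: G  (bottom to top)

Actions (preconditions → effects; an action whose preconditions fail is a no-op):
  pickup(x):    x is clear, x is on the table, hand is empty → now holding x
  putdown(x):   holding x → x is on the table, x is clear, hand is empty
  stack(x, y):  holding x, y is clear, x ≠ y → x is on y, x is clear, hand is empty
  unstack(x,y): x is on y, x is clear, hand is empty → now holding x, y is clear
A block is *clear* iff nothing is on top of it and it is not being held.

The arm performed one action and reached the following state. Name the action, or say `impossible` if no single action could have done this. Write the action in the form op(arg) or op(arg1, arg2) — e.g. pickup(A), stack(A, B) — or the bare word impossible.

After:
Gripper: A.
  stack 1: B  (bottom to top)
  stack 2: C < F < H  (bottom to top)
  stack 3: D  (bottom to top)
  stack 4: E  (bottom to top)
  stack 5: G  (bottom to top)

unstack(A, B)

target: towers=[B; C/F/H; D; E; G] holding=A
         pickup(G) → towers=[B/A; C/F/H; D; E] holding=G
     unstack(A, B) → towers=[B; C/F/H; D; E; G] holding=A  ← match
         pickup(E) → towers=[B/A; C/F/H; D; G] holding=E
     unstack(H, F) → towers=[B/A; C/F; D; E; G] holding=H
         pickup(D) → towers=[B/A; C/F/H; E; G] holding=D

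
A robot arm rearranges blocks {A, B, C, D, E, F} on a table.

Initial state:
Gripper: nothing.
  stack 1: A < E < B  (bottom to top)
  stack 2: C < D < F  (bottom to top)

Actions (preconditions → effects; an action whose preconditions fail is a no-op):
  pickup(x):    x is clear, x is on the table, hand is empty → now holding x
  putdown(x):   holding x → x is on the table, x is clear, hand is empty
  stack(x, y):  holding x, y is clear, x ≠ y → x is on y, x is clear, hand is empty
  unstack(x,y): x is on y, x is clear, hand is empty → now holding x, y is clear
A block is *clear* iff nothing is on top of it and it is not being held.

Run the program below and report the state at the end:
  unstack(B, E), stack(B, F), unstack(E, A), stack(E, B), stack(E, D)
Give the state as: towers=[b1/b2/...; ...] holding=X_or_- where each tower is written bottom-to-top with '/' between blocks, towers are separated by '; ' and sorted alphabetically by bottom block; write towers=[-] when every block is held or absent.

towers=[A; C/D/F/B/E] holding=-

step 1 (unstack(B, E)): towers=[A/E; C/D/F] holding=B
step 2 (stack(B, F)): towers=[A/E; C/D/F/B] holding=-
step 3 (unstack(E, A)): towers=[A; C/D/F/B] holding=E
step 4 (stack(E, B)): towers=[A; C/D/F/B/E] holding=-
step 5 (stack(E, D)) [no-op]: towers=[A; C/D/F/B/E] holding=-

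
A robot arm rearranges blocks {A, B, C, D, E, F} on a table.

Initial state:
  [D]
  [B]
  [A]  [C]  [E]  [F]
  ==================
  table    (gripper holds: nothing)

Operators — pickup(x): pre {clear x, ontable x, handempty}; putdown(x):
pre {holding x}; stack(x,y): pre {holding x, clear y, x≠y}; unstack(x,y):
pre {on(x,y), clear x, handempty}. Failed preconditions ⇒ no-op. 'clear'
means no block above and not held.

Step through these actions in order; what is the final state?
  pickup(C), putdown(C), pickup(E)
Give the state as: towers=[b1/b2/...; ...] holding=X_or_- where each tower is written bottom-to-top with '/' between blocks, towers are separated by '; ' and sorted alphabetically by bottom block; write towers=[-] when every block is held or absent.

step 1 (pickup(C)): towers=[A/B/D; E; F] holding=C
step 2 (putdown(C)): towers=[A/B/D; C; E; F] holding=-
step 3 (pickup(E)): towers=[A/B/D; C; F] holding=E

towers=[A/B/D; C; F] holding=E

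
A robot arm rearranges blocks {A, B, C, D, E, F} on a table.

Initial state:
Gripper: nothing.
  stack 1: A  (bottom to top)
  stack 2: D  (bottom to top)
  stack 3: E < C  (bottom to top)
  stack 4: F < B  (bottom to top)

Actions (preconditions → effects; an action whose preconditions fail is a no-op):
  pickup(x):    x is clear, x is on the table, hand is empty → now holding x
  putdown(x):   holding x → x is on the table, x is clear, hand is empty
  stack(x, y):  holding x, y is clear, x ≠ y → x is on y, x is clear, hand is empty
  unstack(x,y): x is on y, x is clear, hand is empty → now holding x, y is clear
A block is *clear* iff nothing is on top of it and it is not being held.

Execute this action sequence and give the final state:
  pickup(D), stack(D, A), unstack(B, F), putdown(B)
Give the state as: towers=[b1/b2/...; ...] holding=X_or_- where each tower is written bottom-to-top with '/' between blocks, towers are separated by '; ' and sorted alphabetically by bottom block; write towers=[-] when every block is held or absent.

towers=[A/D; B; E/C; F] holding=-

step 1 (pickup(D)): towers=[A; E/C; F/B] holding=D
step 2 (stack(D, A)): towers=[A/D; E/C; F/B] holding=-
step 3 (unstack(B, F)): towers=[A/D; E/C; F] holding=B
step 4 (putdown(B)): towers=[A/D; B; E/C; F] holding=-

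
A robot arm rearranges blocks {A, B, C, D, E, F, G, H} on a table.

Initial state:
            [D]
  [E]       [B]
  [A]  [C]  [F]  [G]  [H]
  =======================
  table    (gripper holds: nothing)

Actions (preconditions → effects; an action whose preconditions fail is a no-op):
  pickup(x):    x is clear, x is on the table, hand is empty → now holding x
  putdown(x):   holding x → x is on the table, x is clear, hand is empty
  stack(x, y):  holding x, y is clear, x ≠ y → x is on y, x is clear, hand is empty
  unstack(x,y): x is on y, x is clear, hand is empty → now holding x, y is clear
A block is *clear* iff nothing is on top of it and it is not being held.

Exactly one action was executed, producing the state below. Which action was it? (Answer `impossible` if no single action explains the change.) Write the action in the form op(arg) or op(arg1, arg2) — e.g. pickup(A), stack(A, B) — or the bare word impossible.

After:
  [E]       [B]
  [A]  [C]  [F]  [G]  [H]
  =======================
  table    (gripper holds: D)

unstack(D, B)

target: towers=[A/E; C; F/B; G; H] holding=D
         pickup(G) → towers=[A/E; C; F/B/D; H] holding=G
     unstack(E, A) → towers=[A; C; F/B/D; G; H] holding=E
         pickup(H) → towers=[A/E; C; F/B/D; G] holding=H
     unstack(D, B) → towers=[A/E; C; F/B; G; H] holding=D  ← match
         pickup(C) → towers=[A/E; F/B/D; G; H] holding=C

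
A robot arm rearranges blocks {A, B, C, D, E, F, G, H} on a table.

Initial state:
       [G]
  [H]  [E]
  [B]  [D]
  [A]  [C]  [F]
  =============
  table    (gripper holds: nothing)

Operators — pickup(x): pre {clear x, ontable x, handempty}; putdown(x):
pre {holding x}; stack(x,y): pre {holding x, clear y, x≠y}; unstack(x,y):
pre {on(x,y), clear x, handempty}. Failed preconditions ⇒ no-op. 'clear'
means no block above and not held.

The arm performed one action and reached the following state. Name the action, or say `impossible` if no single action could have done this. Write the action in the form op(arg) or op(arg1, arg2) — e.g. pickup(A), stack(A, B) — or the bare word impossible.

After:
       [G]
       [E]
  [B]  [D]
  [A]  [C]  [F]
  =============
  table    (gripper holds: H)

unstack(H, B)

target: towers=[A/B; C/D/E/G; F] holding=H
     unstack(G, E) → towers=[A/B/H; C/D/E; F] holding=G
     unstack(H, B) → towers=[A/B; C/D/E/G; F] holding=H  ← match
         pickup(F) → towers=[A/B/H; C/D/E/G] holding=F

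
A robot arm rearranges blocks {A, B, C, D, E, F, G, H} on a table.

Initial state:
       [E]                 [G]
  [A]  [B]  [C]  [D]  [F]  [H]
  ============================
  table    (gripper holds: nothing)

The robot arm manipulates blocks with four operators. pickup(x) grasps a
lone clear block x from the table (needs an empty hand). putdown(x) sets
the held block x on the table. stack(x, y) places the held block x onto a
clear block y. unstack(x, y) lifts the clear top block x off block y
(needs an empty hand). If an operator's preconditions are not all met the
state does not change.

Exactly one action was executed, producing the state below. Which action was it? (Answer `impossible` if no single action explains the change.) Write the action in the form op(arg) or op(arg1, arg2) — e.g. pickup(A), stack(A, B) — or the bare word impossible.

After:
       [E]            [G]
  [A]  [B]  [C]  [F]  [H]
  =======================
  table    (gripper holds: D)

target: towers=[A; B/E; C; F; H/G] holding=D
     unstack(G, H) → towers=[A; B/E; C; D; F; H] holding=G
         pickup(A) → towers=[B/E; C; D; F; H/G] holding=A
     unstack(E, B) → towers=[A; B; C; D; F; H/G] holding=E
         pickup(F) → towers=[A; B/E; C; D; H/G] holding=F
         pickup(D) → towers=[A; B/E; C; F; H/G] holding=D  ← match
         pickup(C) → towers=[A; B/E; D; F; H/G] holding=C

pickup(D)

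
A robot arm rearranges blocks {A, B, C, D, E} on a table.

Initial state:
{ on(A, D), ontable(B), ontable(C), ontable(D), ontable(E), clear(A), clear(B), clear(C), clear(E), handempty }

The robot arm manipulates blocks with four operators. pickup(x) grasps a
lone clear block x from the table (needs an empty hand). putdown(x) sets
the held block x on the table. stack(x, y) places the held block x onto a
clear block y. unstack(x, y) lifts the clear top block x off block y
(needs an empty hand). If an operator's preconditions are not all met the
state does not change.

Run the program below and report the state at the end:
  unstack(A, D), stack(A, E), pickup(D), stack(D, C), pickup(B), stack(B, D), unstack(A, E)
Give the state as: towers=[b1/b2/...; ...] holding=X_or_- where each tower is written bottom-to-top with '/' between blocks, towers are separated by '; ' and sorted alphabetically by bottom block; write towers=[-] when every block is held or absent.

towers=[C/D/B; E] holding=A

step 1 (unstack(A, D)): towers=[B; C; D; E] holding=A
step 2 (stack(A, E)): towers=[B; C; D; E/A] holding=-
step 3 (pickup(D)): towers=[B; C; E/A] holding=D
step 4 (stack(D, C)): towers=[B; C/D; E/A] holding=-
step 5 (pickup(B)): towers=[C/D; E/A] holding=B
step 6 (stack(B, D)): towers=[C/D/B; E/A] holding=-
step 7 (unstack(A, E)): towers=[C/D/B; E] holding=A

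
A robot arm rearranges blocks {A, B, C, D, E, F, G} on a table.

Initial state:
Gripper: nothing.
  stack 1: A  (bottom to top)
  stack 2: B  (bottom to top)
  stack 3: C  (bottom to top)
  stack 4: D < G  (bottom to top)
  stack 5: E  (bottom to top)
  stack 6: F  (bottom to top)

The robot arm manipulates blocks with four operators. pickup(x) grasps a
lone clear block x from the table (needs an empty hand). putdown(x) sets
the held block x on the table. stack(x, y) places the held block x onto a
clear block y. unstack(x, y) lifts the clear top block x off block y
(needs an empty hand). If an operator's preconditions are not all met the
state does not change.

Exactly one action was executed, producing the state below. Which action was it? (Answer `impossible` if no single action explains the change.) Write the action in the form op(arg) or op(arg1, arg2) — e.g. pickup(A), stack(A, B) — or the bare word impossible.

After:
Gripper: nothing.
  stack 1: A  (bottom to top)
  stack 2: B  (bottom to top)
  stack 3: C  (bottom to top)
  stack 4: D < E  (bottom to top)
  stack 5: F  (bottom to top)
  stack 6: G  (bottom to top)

target: towers=[A; B; C; D/E; F; G] holding=-
         pickup(B) → towers=[A; C; D/G; E; F] holding=B
         pickup(F) → towers=[A; B; C; D/G; E] holding=F
     unstack(G, D) → towers=[A; B; C; D; E; F] holding=G
         pickup(A) → towers=[B; C; D/G; E; F] holding=A
         pickup(E) → towers=[A; B; C; D/G; F] holding=E
         pickup(C) → towers=[A; B; D/G; E; F] holding=C
none of the 6 applicable actions match → impossible

impossible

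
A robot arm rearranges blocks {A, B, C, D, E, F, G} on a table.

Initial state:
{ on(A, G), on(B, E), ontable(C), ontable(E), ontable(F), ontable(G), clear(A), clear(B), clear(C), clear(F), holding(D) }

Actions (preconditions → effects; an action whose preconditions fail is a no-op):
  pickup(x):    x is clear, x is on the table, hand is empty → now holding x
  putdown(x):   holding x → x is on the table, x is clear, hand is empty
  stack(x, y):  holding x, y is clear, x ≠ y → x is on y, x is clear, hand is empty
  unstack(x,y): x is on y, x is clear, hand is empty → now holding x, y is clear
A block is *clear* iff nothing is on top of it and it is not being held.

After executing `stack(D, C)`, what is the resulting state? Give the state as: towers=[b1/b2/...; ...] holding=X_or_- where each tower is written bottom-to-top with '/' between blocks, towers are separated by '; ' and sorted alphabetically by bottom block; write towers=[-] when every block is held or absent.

before: towers=[C; E/B; F; G/A] holding=D
pre[stack(D, C)]: holding(D) ok, clear(C) ok, D≠C ok
all met → apply stack(D, C)
after:  towers=[C/D; E/B; F; G/A] holding=-

towers=[C/D; E/B; F; G/A] holding=-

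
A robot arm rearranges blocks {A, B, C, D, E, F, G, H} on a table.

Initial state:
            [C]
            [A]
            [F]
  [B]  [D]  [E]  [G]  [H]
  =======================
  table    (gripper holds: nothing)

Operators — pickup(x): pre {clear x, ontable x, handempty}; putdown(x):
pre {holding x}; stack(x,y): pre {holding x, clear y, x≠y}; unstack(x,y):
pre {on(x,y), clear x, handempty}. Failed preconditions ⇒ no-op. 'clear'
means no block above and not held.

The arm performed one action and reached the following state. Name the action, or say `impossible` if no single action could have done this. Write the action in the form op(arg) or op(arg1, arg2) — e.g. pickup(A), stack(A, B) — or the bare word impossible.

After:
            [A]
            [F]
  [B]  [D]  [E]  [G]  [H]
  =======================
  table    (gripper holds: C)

unstack(C, A)

target: towers=[B; D; E/F/A; G; H] holding=C
         pickup(G) → towers=[B; D; E/F/A/C; H] holding=G
         pickup(H) → towers=[B; D; E/F/A/C; G] holding=H
         pickup(B) → towers=[D; E/F/A/C; G; H] holding=B
         pickup(D) → towers=[B; E/F/A/C; G; H] holding=D
     unstack(C, A) → towers=[B; D; E/F/A; G; H] holding=C  ← match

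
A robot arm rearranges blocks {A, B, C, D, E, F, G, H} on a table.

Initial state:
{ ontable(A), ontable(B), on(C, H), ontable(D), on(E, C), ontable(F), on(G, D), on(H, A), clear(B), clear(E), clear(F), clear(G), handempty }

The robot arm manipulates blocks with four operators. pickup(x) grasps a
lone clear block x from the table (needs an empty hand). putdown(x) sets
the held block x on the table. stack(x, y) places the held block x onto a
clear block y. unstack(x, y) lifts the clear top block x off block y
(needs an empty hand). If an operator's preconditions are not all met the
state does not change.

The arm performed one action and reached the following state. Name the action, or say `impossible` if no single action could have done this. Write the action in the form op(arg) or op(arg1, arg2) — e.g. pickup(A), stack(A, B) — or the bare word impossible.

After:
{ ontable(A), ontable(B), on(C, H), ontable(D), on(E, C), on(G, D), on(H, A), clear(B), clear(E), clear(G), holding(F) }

pickup(F)

target: towers=[A/H/C/E; B; D/G] holding=F
     unstack(G, D) → towers=[A/H/C/E; B; D; F] holding=G
     unstack(E, C) → towers=[A/H/C; B; D/G; F] holding=E
         pickup(B) → towers=[A/H/C/E; D/G; F] holding=B
         pickup(F) → towers=[A/H/C/E; B; D/G] holding=F  ← match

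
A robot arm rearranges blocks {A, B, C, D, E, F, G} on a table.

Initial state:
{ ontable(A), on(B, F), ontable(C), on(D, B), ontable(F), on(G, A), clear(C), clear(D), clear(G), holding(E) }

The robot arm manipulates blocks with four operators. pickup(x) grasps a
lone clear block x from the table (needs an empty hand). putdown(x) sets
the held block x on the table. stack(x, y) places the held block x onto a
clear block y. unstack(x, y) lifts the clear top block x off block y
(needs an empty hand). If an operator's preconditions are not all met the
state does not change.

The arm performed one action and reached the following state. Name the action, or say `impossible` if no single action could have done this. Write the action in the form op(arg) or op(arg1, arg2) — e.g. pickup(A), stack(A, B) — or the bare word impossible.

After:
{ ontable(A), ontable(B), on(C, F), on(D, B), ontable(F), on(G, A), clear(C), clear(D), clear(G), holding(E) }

target: towers=[A/G; B/D; F/C] holding=E
        putdown(E) → towers=[A/G; C; E; F/B/D] holding=-
       stack(E, G) → towers=[A/G/E; C; F/B/D] holding=-
       stack(E, D) → towers=[A/G; C; F/B/D/E] holding=-
       stack(E, C) → towers=[A/G; C/E; F/B/D] holding=-
none of the 4 applicable actions match → impossible

impossible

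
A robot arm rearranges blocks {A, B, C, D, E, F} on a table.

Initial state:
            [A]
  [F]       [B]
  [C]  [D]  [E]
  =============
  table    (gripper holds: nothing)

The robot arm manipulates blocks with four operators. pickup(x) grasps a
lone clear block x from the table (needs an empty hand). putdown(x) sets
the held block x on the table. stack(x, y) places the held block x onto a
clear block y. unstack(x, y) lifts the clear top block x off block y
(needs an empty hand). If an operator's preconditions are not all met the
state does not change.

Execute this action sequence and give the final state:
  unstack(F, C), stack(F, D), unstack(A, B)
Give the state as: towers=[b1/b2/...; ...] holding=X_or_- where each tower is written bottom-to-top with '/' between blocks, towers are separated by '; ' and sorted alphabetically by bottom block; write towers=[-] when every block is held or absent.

step 1 (unstack(F, C)): towers=[C; D; E/B/A] holding=F
step 2 (stack(F, D)): towers=[C; D/F; E/B/A] holding=-
step 3 (unstack(A, B)): towers=[C; D/F; E/B] holding=A

towers=[C; D/F; E/B] holding=A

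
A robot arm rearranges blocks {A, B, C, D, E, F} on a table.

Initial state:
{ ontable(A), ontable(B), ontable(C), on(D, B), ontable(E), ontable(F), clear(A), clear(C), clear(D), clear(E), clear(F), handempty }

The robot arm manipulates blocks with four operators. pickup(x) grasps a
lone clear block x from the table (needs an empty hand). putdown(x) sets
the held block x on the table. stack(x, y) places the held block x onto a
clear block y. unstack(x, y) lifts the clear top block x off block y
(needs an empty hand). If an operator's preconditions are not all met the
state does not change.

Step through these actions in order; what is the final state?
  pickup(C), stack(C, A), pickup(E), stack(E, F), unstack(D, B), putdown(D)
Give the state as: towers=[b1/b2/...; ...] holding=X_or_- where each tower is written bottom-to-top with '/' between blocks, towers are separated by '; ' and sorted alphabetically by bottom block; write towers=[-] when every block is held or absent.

step 1 (pickup(C)): towers=[A; B/D; E; F] holding=C
step 2 (stack(C, A)): towers=[A/C; B/D; E; F] holding=-
step 3 (pickup(E)): towers=[A/C; B/D; F] holding=E
step 4 (stack(E, F)): towers=[A/C; B/D; F/E] holding=-
step 5 (unstack(D, B)): towers=[A/C; B; F/E] holding=D
step 6 (putdown(D)): towers=[A/C; B; D; F/E] holding=-

towers=[A/C; B; D; F/E] holding=-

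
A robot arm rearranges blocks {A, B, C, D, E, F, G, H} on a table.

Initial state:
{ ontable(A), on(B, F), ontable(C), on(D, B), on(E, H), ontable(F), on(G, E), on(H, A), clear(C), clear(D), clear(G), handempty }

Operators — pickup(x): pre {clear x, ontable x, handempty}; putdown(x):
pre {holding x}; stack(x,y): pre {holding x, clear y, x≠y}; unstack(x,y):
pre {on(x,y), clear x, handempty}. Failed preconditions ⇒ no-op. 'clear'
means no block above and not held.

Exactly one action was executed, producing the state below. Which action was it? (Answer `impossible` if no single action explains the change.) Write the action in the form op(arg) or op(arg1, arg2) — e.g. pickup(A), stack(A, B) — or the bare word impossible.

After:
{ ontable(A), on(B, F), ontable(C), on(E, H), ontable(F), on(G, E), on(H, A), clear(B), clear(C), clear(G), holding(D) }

target: towers=[A/H/E/G; C; F/B] holding=D
     unstack(G, E) → towers=[A/H/E; C; F/B/D] holding=G
     unstack(D, B) → towers=[A/H/E/G; C; F/B] holding=D  ← match
         pickup(C) → towers=[A/H/E/G; F/B/D] holding=C

unstack(D, B)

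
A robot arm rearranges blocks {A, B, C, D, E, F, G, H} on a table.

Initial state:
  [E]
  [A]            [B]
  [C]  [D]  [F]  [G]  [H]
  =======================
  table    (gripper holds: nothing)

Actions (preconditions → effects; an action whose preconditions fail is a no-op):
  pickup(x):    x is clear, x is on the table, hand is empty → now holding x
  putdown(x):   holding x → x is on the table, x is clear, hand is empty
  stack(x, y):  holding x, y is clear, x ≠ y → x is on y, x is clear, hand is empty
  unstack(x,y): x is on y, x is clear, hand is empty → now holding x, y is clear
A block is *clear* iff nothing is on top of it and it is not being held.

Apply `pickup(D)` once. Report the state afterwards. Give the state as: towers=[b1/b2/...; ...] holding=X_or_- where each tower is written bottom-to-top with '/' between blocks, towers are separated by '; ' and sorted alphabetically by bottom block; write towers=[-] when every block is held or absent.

before: towers=[C/A/E; D; F; G/B; H] holding=-
pre[pickup(D)]: clear(D) ✓, ontable(D) ✓, handempty ✓
all met → apply pickup(D)
after:  towers=[C/A/E; F; G/B; H] holding=D

towers=[C/A/E; F; G/B; H] holding=D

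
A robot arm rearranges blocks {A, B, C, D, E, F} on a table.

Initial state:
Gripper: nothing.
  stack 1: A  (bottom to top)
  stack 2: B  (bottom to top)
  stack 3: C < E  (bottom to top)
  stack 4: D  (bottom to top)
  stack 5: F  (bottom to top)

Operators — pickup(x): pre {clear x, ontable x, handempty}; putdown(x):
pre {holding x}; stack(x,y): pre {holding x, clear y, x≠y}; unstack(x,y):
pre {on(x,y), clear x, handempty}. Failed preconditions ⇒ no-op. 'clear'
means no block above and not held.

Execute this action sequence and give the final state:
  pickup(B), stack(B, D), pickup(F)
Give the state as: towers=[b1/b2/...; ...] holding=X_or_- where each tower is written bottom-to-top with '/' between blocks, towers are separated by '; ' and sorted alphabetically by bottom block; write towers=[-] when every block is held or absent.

step 1 (pickup(B)): towers=[A; C/E; D; F] holding=B
step 2 (stack(B, D)): towers=[A; C/E; D/B; F] holding=-
step 3 (pickup(F)): towers=[A; C/E; D/B] holding=F

towers=[A; C/E; D/B] holding=F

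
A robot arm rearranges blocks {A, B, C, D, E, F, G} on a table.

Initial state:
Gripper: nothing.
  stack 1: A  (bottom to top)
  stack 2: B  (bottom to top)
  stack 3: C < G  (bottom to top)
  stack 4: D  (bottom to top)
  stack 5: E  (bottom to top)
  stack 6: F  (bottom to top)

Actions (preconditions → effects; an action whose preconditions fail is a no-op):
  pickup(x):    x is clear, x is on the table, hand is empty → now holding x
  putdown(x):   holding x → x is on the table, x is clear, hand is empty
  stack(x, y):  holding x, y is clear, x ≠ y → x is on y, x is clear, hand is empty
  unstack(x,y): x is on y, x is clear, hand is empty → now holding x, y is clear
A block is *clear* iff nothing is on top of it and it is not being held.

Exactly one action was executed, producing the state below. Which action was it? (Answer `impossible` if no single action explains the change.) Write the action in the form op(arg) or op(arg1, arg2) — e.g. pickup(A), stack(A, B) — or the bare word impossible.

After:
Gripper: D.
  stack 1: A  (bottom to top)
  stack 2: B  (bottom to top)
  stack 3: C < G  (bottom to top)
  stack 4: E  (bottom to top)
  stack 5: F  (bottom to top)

target: towers=[A; B; C/G; E; F] holding=D
         pickup(B) → towers=[A; C/G; D; E; F] holding=B
         pickup(F) → towers=[A; B; C/G; D; E] holding=F
     unstack(G, C) → towers=[A; B; C; D; E; F] holding=G
         pickup(D) → towers=[A; B; C/G; E; F] holding=D  ← match
         pickup(A) → towers=[B; C/G; D; E; F] holding=A
         pickup(E) → towers=[A; B; C/G; D; F] holding=E

pickup(D)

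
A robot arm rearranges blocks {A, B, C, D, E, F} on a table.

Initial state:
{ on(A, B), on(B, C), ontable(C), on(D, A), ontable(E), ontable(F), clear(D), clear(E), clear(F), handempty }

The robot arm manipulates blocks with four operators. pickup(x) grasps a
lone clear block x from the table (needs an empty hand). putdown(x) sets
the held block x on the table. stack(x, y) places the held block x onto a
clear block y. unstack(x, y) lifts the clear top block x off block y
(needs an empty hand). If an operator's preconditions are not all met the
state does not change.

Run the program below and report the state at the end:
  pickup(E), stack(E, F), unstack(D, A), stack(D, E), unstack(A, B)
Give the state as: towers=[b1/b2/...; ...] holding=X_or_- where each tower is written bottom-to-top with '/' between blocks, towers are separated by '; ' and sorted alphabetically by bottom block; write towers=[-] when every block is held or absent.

step 1 (pickup(E)): towers=[C/B/A/D; F] holding=E
step 2 (stack(E, F)): towers=[C/B/A/D; F/E] holding=-
step 3 (unstack(D, A)): towers=[C/B/A; F/E] holding=D
step 4 (stack(D, E)): towers=[C/B/A; F/E/D] holding=-
step 5 (unstack(A, B)): towers=[C/B; F/E/D] holding=A

towers=[C/B; F/E/D] holding=A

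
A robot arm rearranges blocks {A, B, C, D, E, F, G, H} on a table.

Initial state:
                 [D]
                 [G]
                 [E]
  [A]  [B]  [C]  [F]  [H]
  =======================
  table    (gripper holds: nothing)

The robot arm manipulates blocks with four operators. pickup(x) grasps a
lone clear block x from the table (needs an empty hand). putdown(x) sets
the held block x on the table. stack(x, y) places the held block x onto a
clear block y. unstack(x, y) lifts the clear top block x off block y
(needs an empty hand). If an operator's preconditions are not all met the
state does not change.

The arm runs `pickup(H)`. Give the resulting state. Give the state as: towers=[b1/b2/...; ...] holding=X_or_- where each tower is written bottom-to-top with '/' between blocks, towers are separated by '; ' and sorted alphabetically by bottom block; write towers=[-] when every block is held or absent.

before: towers=[A; B; C; F/E/G/D; H] holding=-
pre[pickup(H)]: clear(H) yes, ontable(H) yes, handempty yes
all met → apply pickup(H)
after:  towers=[A; B; C; F/E/G/D] holding=H

towers=[A; B; C; F/E/G/D] holding=H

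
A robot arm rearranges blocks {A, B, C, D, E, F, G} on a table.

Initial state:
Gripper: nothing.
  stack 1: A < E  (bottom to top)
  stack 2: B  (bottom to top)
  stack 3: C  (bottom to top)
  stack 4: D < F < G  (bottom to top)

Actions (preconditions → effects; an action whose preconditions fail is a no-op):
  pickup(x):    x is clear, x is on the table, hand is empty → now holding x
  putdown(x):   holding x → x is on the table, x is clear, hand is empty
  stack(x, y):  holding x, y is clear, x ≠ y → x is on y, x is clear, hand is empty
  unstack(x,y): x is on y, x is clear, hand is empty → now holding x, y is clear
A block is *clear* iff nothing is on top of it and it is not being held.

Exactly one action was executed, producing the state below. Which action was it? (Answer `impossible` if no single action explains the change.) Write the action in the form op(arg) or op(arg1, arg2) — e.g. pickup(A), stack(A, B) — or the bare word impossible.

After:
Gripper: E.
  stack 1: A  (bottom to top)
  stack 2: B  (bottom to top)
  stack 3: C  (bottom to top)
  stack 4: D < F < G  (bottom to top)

target: towers=[A; B; C; D/F/G] holding=E
         pickup(B) → towers=[A/E; C; D/F/G] holding=B
     unstack(G, F) → towers=[A/E; B; C; D/F] holding=G
     unstack(E, A) → towers=[A; B; C; D/F/G] holding=E  ← match
         pickup(C) → towers=[A/E; B; D/F/G] holding=C

unstack(E, A)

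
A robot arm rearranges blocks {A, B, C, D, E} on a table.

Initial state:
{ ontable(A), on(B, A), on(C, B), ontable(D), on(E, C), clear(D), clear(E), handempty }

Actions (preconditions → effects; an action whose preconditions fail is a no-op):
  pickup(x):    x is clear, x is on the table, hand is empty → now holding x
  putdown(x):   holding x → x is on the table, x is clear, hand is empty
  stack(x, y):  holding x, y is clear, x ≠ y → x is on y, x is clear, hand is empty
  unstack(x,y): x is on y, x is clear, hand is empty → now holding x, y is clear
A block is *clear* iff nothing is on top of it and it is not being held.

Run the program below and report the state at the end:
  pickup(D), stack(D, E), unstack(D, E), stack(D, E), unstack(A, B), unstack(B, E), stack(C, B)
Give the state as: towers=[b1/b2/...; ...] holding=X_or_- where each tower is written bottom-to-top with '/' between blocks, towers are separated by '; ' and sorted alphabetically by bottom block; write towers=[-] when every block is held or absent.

step 1 (pickup(D)): towers=[A/B/C/E] holding=D
step 2 (stack(D, E)): towers=[A/B/C/E/D] holding=-
step 3 (unstack(D, E)): towers=[A/B/C/E] holding=D
step 4 (stack(D, E)): towers=[A/B/C/E/D] holding=-
step 5 (unstack(A, B)) [no-op]: towers=[A/B/C/E/D] holding=-
step 6 (unstack(B, E)) [no-op]: towers=[A/B/C/E/D] holding=-
step 7 (stack(C, B)) [no-op]: towers=[A/B/C/E/D] holding=-

towers=[A/B/C/E/D] holding=-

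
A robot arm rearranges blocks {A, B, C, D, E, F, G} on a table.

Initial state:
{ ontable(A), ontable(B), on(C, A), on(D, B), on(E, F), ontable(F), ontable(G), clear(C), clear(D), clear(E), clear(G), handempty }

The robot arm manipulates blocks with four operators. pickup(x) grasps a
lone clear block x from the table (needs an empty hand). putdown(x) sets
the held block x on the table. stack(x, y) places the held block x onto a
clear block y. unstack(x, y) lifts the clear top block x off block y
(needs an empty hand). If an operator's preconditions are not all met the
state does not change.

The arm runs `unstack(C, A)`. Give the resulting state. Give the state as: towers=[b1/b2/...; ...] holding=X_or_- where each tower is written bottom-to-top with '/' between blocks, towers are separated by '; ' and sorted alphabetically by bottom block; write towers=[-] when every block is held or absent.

before: towers=[A/C; B/D; F/E; G] holding=-
pre[unstack(C, A)]: on(C,A) ✓, clear(C) ✓, handempty ✓
all met → apply unstack(C, A)
after:  towers=[A; B/D; F/E; G] holding=C

towers=[A; B/D; F/E; G] holding=C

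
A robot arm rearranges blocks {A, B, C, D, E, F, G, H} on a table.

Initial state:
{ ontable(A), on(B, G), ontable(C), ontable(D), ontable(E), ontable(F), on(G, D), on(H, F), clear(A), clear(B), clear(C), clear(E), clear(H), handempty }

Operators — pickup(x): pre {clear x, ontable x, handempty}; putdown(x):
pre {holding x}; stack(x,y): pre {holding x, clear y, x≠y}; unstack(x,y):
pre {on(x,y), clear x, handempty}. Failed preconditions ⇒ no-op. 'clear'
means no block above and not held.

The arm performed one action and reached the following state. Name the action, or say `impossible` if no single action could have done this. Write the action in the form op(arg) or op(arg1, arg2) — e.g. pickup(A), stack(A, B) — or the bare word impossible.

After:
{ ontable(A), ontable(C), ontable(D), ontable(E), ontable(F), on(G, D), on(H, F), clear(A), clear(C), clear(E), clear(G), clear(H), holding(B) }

target: towers=[A; C; D/G; E; F/H] holding=B
         pickup(A) → towers=[C; D/G/B; E; F/H] holding=A
         pickup(E) → towers=[A; C; D/G/B; F/H] holding=E
     unstack(H, F) → towers=[A; C; D/G/B; E; F] holding=H
     unstack(B, G) → towers=[A; C; D/G; E; F/H] holding=B  ← match
         pickup(C) → towers=[A; D/G/B; E; F/H] holding=C

unstack(B, G)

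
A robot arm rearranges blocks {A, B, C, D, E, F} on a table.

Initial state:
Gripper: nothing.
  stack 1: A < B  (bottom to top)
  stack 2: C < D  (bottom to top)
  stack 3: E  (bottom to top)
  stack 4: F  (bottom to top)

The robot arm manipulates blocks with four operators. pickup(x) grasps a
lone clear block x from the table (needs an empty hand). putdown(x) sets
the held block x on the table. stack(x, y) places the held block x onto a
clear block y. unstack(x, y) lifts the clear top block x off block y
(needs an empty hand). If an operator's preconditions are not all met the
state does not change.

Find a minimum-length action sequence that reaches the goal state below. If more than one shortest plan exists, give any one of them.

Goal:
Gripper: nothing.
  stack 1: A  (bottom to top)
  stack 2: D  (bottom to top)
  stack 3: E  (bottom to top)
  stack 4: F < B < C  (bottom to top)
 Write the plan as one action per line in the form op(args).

step 1 (unstack(B, A)): towers=[A; C/D; E; F] holding=B
step 2 (stack(B, F)): towers=[A; C/D; E; F/B] holding=-
step 3 (unstack(D, C)): towers=[A; C; E; F/B] holding=D
step 4 (putdown(D)): towers=[A; C; D; E; F/B] holding=-
step 5 (pickup(C)): towers=[A; D; E; F/B] holding=C
step 6 (stack(C, B)): towers=[A; D; E; F/B/C] holding=-
goal check: towers=[A; D; E; F/B/C] holding=- — reached (length 6, optimal by BFS)

unstack(B, A)
stack(B, F)
unstack(D, C)
putdown(D)
pickup(C)
stack(C, B)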